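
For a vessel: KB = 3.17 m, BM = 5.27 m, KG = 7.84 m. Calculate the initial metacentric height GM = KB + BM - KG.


Formula: GM = KB + BM - KG
Step 1 — KM = KB + BM = 3.17 + 5.27 = 8.44 m
Step 2 — GM = KM - KG = 8.44 - 7.84 = 0.6 m

0.6 m


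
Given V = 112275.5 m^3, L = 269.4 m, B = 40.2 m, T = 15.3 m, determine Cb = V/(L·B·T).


Formula: Cb = V / (L * B * T)
Step 1 — L * B * T = 269.4 * 40.2 * 15.3 = 165697.164 m^3
Step 2 — Cb = 112275.5 / 165697.164 ≈ 0.67759 (5 s.f.)

0.67759


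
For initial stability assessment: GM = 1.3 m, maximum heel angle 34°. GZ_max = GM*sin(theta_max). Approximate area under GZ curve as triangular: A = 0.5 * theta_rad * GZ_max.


Formula: GZ_max = GM * sin(theta); Area = 0.5 * theta_rad * GZ_max
Step 1 — GZ_max = 1.3 * sin(34°) = 1.3 * 0.559193 = 0.726951 m
Step 2 — theta_rad = 34 * pi/180 = 0.593412 rad
Step 3 — Area = 0.5 * 0.593412 * 0.726951 ≈ 0.21569 m·rad (5 s.f.)

0.21569 m·rad


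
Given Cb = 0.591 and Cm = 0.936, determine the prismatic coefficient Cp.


Formula: Cp = Cb / Cm
Substituting: Cp = 0.591 / 0.936
Result: Cp ≈ 0.63141 (5 s.f.)

0.63141


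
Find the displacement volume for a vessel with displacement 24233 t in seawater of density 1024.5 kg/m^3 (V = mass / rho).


Formula: V = mass / rho
Step 1 — convert tonnes to kg: 24233 t * 1000 = 24233000 kg
Step 2 — V = 24233000 / 1024.5 ≈ 23653 m^3 (5 s.f.)

23653 m^3


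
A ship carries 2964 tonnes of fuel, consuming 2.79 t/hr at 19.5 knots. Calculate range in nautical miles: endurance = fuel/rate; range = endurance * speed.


Formula: endurance = fuel / rate; range = endurance * speed
Step 1 — endurance = 2964 / 2.79 = 1062.3656 hours
Step 2 — range = 1062.3656 * 19.5 ≈ 20716 nautical miles (5 s.f.)

20716 NM


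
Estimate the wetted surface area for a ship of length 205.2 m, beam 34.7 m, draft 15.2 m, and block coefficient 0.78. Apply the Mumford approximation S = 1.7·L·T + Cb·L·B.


Formula: S = 1.7*L*T + V/T with V = Cb*L*B*T, i.e. S = L * (1.7*T + Cb*B)
Step 1 — 1.7*T = 1.7 * 15.2 = 25.84 m
Step 2 — Cb*B = 0.78 * 34.7 = 27.066 m
Step 3 — 1.7*T + Cb*B = 25.84 + 27.066 = 52.906 m
Step 4 — S = 205.2 * 52.906 ≈ 10856 m^2 (5 s.f.)

10856 m^2


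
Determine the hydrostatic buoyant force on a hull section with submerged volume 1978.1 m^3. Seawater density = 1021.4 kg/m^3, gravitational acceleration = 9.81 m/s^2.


Formula: Fb = rho * g * V
Substituting: Fb = 1021.4 * 9.81 * 1978.1
Intermediate: 1021.4 * 9.81 = 10019.934
Result: Fb = 10019.934 * 1978.1 ≈ 19820000 N (5 s.f.)

19820000 N


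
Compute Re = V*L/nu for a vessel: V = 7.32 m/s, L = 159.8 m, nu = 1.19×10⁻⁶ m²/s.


Formula: Re = V * L / nu
Step 1 — V * L = 7.32 * 159.8 = 1169.736 m^2/s
Step 2 — Re = 1169.736 / 1.19e-6 = 9.83e+08

9.83e+08


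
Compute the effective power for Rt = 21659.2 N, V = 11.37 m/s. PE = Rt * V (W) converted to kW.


Formula: PE = Rt * V / 1000 (kW)
Step 1 — PE (W) = 21659.2 * 11.37 = 246265.104 W
Step 2 — PE (kW) = 246265.104 / 1000 ≈ 246.27 kW (5 s.f.)

246.27 kW


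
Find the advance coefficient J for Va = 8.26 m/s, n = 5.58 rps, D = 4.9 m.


Formula: J = Va / (n * D)
Step 1 — n * D = 5.58 * 4.9 = 27.342
Step 2 — J = 8.26 / 27.342 ≈ 0.30210 (5 s.f.)

0.30210


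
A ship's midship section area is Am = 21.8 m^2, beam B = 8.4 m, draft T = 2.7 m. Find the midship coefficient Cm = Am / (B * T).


Formula: Cm = Am / (B * T)
Step 1 — B * T = 8.4 * 2.7 = 22.68 m^2
Step 2 — Cm = 21.8 / 22.68 ≈ 0.96120 (5 s.f.)

0.96120


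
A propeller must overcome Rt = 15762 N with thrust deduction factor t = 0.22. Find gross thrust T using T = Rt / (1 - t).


Formula: T = Rt / (1 - t)
Step 1 — (1 - t) = 1 - 0.22 = 0.78
Step 2 — T = 15762 / 0.78 ≈ 20208 N (5 s.f.)

20208 N


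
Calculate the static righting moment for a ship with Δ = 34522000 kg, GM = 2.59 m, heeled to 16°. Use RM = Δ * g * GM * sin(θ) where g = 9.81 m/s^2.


Formula: GZ = GM * sin(theta); RM = disp * g * GZ
Step 1 — GZ = 2.59 * sin(16°) = 2.59 * 0.275637 = 0.7139 m
Step 2 — RM = 34522000 * 9.81 * 0.7139 ≈ 241770000 N·m (5 s.f.)

241770000 N·m


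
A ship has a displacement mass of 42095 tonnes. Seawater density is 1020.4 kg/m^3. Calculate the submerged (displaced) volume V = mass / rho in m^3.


Formula: V = mass / rho
Step 1 — convert tonnes to kg: 42095 t * 1000 = 42095000 kg
Step 2 — V = 42095000 / 1020.4 ≈ 41253 m^3 (5 s.f.)

41253 m^3


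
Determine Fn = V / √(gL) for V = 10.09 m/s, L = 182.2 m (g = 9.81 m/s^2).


Formula: Fn = V / sqrt(g * L)
Step 1 — g * L = 9.81 * 182.2 = 1787.382
Step 2 — sqrt(g * L) = sqrt(1787.382) = 42.277441
Step 3 — Fn = 10.09 / 42.277441 ≈ 0.23866 (5 s.f.)

0.23866


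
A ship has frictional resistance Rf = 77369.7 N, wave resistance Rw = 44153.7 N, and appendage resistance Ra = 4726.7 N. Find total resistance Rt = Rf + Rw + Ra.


Formula: Rt = Rf + Rw + Ra
Substituting: Rt = 77369.7 + 44153.7 + 4726.7
Result: Rt = 126250.1 N

126250.1 N


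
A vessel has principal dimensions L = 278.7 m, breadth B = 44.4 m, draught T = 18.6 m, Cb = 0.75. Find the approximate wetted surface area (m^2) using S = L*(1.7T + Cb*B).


Formula: S = 1.7*L*T + V/T with V = Cb*L*B*T, i.e. S = L * (1.7*T + Cb*B)
Step 1 — 1.7*T = 1.7 * 18.6 = 31.62 m
Step 2 — Cb*B = 0.75 * 44.4 = 33.3 m
Step 3 — 1.7*T + Cb*B = 31.62 + 33.3 = 64.92 m
Step 4 — S = 278.7 * 64.92 ≈ 18093 m^2 (5 s.f.)

18093 m^2


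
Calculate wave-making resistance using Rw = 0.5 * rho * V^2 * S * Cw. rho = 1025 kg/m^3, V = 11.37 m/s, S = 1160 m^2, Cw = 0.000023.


Formula: Rw = 0.5 * rho * V^2 * S * Cw
Step 1 — V^2 = 11.37^2 = 129.2769
Step 2 — 0.5 * rho * V^2 = 0.5 * 1025 * 129.2769 = 66254.41125
Step 3 — Rw = 66254.41125 * 1160 * 0.000023 ≈ 1767.7 N (5 s.f.)

1767.7 N


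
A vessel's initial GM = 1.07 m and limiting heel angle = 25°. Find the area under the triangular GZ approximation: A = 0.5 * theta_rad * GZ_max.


Formula: GZ_max = GM * sin(theta); Area = 0.5 * theta_rad * GZ_max
Step 1 — GZ_max = 1.07 * sin(25°) = 1.07 * 0.422618 = 0.452201 m
Step 2 — theta_rad = 25 * pi/180 = 0.436332 rad
Step 3 — Area = 0.5 * 0.436332 * 0.452201 ≈ 0.098655 m·rad (5 s.f.)

0.098655 m·rad


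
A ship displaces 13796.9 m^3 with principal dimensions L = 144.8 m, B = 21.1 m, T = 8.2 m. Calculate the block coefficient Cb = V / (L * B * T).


Formula: Cb = V / (L * B * T)
Step 1 — L * B * T = 144.8 * 21.1 * 8.2 = 25053.296 m^3
Step 2 — Cb = 13796.9 / 25053.296 ≈ 0.55070 (5 s.f.)

0.55070


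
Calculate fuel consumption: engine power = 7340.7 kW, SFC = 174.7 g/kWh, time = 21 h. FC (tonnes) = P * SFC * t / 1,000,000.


Formula: FC (tonnes) = P * SFC * t / 1,000,000
Step 1 — P * SFC * t = 7340.7 * 174.7 * 21 = 26930826.09 g
Step 2 — FC (tonnes) = 26930826.09 / 1,000,000 ≈ 26.931 tonnes (5 s.f.)

26.931 tonnes


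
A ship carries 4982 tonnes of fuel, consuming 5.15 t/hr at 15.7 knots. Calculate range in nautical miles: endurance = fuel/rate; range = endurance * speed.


Formula: endurance = fuel / rate; range = endurance * speed
Step 1 — endurance = 4982 / 5.15 = 967.3786 hours
Step 2 — range = 967.3786 * 15.7 ≈ 15188 nautical miles (5 s.f.)

15188 NM


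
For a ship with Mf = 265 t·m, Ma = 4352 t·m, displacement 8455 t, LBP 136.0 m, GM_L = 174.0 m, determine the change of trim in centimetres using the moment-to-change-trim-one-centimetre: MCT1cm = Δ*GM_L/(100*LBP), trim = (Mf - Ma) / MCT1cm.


Formula: net trimming moment = Mf - Ma; MCT1cm = Δ*GM_L/(100*LBP); trim = net moment / MCT1cm
Step 1 — net trimming moment = 265 - 4352 = -4087 t·m
Step 2 — MCT1cm = 8455 * 174.0 / (100 * 136.0) = 108.1743 t·m/cm
Step 3 — trim = -4087 / 108.1743 ≈ -37.782 cm (5 s.f.)

-37.782 cm


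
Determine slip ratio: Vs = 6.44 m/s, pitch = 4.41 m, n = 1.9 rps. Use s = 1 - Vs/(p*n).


Formula: s = 1 - Vs / (p * n)
Step 1 — p * n = 4.41 * 1.9 = 8.379
Step 2 — Vs / (p*n) = 6.44 / 8.379 = 0.768588 (6 d.p.)
Step 3 — s = 1 - 0.768588 = 0.231412

0.231412


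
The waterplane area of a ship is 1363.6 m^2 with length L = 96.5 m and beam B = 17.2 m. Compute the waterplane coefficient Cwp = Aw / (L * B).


Formula: Cwp = Aw / (L * B)
Step 1 — L * B = 96.5 * 17.2 = 1659.8 m^2
Step 2 — Cwp = 1363.6 / 1659.8 ≈ 0.82154 (5 s.f.)

0.82154


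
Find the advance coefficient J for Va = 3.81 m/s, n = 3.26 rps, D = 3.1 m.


Formula: J = Va / (n * D)
Step 1 — n * D = 3.26 * 3.1 = 10.106
Step 2 — J = 3.81 / 10.106 ≈ 0.37700 (5 s.f.)

0.37700


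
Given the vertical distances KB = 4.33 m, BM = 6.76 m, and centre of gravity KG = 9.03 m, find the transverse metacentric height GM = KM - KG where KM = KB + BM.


Formula: GM = KB + BM - KG
Step 1 — KM = KB + BM = 4.33 + 6.76 = 11.09 m
Step 2 — GM = KM - KG = 11.09 - 9.03 = 2.06 m

2.06 m


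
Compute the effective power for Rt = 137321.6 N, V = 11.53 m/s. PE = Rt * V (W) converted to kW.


Formula: PE = Rt * V / 1000 (kW)
Step 1 — PE (W) = 137321.6 * 11.53 = 1583318.048 W
Step 2 — PE (kW) = 1583318.048 / 1000 ≈ 1583.3 kW (5 s.f.)

1583.3 kW


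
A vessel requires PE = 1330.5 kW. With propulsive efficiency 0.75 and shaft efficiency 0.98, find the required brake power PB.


Formula: PB = PE / (eta_D * eta_S)
Step 1 — combined efficiency = eta_D * eta_S = 0.75 * 0.98 = 0.735
Step 2 — PB = 1330.5 / 0.735 ≈ 1810.2 kW (5 s.f.)

1810.2 kW


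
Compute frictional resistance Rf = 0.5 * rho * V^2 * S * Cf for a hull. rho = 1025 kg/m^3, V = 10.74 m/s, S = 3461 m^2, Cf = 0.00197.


Formula: Rf = 0.5 * rho * V^2 * S * Cf
Step 1 — V^2 = 10.74^2 = 115.3476
Step 2 — 0.5 * rho * V^2 = 0.5 * 1025 * 115.3476 = 59115.645
Step 3 — Rf = 59115.645 * 3461 * 0.00197 ≈ 403060 N (5 s.f.)

403060 N


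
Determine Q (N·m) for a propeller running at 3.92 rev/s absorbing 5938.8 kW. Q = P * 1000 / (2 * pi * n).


Formula: Q = P_W / (2 * pi * n)
Step 1 — P_W = 5938.8 kW * 1000 = 5938800.0 W
Step 2 — 2 * pi * n = 2 * pi * 3.92 = 24.630086
Step 3 — Q = 5938800.0 / 24.630086 ≈ 241120 N·m (5 s.f.)

241120 N·m


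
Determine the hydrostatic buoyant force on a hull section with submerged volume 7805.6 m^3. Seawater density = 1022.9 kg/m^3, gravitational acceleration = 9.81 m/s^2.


Formula: Fb = rho * g * V
Substituting: Fb = 1022.9 * 9.81 * 7805.6
Intermediate: 1022.9 * 9.81 = 10034.649
Result: Fb = 10034.649 * 7805.6 ≈ 78326000 N (5 s.f.)

78326000 N


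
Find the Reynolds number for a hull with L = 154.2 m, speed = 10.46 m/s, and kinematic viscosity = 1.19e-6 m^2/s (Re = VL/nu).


Formula: Re = V * L / nu
Step 1 — V * L = 10.46 * 154.2 = 1612.932 m^2/s
Step 2 — Re = 1612.932 / 1.19e-6 = 1.36e+09

1.36e+09


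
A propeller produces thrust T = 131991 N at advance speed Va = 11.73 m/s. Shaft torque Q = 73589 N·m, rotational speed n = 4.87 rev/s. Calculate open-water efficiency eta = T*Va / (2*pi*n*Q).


Formula: eta = T * Va / (2 * pi * n * Q)
Step 1 — numerator = T * Va = 131991 * 11.73 = 1548254.43
Step 2 — 2 * pi * n = 2 * pi * 4.87 = 30.599112
Step 3 — denominator = 30.599112 * 73589 = 2251758.05
Step 4 — eta = 1548254.43 / 2251758.05 ≈ 0.68758 (5 s.f.)

0.68758


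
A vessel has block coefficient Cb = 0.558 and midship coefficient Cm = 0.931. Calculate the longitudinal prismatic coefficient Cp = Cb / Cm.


Formula: Cp = Cb / Cm
Substituting: Cp = 0.558 / 0.931
Result: Cp ≈ 0.59936 (5 s.f.)

0.59936


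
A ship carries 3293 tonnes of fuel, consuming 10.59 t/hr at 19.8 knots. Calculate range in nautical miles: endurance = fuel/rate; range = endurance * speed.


Formula: endurance = fuel / rate; range = endurance * speed
Step 1 — endurance = 3293 / 10.59 = 310.9537 hours
Step 2 — range = 310.9537 * 19.8 ≈ 6156.9 nautical miles (5 s.f.)

6156.9 NM


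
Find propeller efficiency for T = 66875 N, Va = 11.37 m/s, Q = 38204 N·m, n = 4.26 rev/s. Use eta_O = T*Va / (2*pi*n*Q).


Formula: eta = T * Va / (2 * pi * n * Q)
Step 1 — numerator = T * Va = 66875 * 11.37 = 760368.75
Step 2 — 2 * pi * n = 2 * pi * 4.26 = 26.766369
Step 3 — denominator = 26.766369 * 38204 = 1022582.36
Step 4 — eta = 760368.75 / 1022582.36 ≈ 0.74358 (5 s.f.)

0.74358


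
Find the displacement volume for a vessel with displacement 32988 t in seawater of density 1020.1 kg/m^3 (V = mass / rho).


Formula: V = mass / rho
Step 1 — convert tonnes to kg: 32988 t * 1000 = 32988000 kg
Step 2 — V = 32988000 / 1020.1 ≈ 32338 m^3 (5 s.f.)

32338 m^3


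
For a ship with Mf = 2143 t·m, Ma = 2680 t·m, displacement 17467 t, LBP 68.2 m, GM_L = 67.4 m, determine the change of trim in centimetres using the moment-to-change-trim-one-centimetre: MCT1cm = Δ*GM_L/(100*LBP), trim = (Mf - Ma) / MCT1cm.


Formula: net trimming moment = Mf - Ma; MCT1cm = Δ*GM_L/(100*LBP); trim = net moment / MCT1cm
Step 1 — net trimming moment = 2143 - 2680 = -537 t·m
Step 2 — MCT1cm = 17467 * 67.4 / (100 * 68.2) = 172.6211 t·m/cm
Step 3 — trim = -537 / 172.6211 ≈ -3.1109 cm (5 s.f.)

-3.1109 cm


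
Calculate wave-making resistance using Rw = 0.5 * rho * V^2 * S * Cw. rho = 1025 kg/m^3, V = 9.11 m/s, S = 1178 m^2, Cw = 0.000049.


Formula: Rw = 0.5 * rho * V^2 * S * Cw
Step 1 — V^2 = 9.11^2 = 82.9921
Step 2 — 0.5 * rho * V^2 = 0.5 * 1025 * 82.9921 = 42533.45125
Step 3 — Rw = 42533.45125 * 1178 * 0.000049 ≈ 2455.1 N (5 s.f.)

2455.1 N


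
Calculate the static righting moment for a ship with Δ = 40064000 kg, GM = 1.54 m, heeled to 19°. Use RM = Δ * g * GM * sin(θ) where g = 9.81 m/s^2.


Formula: GZ = GM * sin(theta); RM = disp * g * GZ
Step 1 — GZ = 1.54 * sin(19°) = 1.54 * 0.325568 = 0.501375 m
Step 2 — RM = 40064000 * 9.81 * 0.501375 ≈ 197050000 N·m (5 s.f.)

197050000 N·m


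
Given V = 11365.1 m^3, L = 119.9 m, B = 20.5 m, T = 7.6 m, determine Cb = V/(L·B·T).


Formula: Cb = V / (L * B * T)
Step 1 — L * B * T = 119.9 * 20.5 * 7.6 = 18680.42 m^3
Step 2 — Cb = 11365.1 / 18680.42 ≈ 0.60840 (5 s.f.)

0.60840


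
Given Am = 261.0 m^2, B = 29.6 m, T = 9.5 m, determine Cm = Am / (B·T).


Formula: Cm = Am / (B * T)
Step 1 — B * T = 29.6 * 9.5 = 281.2 m^2
Step 2 — Cm = 261.0 / 281.2 ≈ 0.92817 (5 s.f.)

0.92817


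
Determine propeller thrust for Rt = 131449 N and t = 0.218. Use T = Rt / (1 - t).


Formula: T = Rt / (1 - t)
Step 1 — (1 - t) = 1 - 0.218 = 0.782
Step 2 — T = 131449 / 0.782 ≈ 168090 N (5 s.f.)

168090 N


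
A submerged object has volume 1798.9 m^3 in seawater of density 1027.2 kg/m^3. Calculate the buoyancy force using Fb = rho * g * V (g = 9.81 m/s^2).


Formula: Fb = rho * g * V
Substituting: Fb = 1027.2 * 9.81 * 1798.9
Intermediate: 1027.2 * 9.81 = 10076.832
Result: Fb = 10076.832 * 1798.9 ≈ 18127000 N (5 s.f.)

18127000 N


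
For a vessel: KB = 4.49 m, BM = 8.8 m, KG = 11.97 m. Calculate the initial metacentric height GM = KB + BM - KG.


Formula: GM = KB + BM - KG
Step 1 — KM = KB + BM = 4.49 + 8.8 = 13.29 m
Step 2 — GM = KM - KG = 13.29 - 11.97 = 1.32 m

1.32 m


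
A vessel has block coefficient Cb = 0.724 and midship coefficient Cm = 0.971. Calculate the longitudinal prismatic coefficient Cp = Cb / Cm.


Formula: Cp = Cb / Cm
Substituting: Cp = 0.724 / 0.971
Result: Cp ≈ 0.74562 (5 s.f.)

0.74562


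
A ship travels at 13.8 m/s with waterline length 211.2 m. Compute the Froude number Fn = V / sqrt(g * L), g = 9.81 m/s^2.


Formula: Fn = V / sqrt(g * L)
Step 1 — g * L = 9.81 * 211.2 = 2071.872
Step 2 — sqrt(g * L) = sqrt(2071.872) = 45.517821
Step 3 — Fn = 13.8 / 45.517821 ≈ 0.30318 (5 s.f.)

0.30318


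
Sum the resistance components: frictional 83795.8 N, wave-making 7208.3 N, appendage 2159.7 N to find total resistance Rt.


Formula: Rt = Rf + Rw + Ra
Substituting: Rt = 83795.8 + 7208.3 + 2159.7
Result: Rt = 93163.8 N

93163.8 N


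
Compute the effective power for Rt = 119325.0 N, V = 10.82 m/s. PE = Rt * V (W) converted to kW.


Formula: PE = Rt * V / 1000 (kW)
Step 1 — PE (W) = 119325.0 * 10.82 = 1291096.5 W
Step 2 — PE (kW) = 1291096.5 / 1000 ≈ 1291.1 kW (5 s.f.)

1291.1 kW


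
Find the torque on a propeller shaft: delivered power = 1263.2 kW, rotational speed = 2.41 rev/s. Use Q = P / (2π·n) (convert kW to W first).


Formula: Q = P_W / (2 * pi * n)
Step 1 — P_W = 1263.2 kW * 1000 = 1263200.0 W
Step 2 — 2 * pi * n = 2 * pi * 2.41 = 15.142477
Step 3 — Q = 1263200.0 / 15.142477 ≈ 83421 N·m (5 s.f.)

83421 N·m


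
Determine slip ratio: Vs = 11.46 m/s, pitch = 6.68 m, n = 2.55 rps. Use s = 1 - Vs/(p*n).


Formula: s = 1 - Vs / (p * n)
Step 1 — p * n = 6.68 * 2.55 = 17.034
Step 2 — Vs / (p*n) = 11.46 / 17.034 = 0.672772 (6 d.p.)
Step 3 — s = 1 - 0.672772 = 0.327228

0.327228


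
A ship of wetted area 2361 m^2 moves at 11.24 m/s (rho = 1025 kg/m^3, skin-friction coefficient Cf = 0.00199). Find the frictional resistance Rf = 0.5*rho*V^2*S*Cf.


Formula: Rf = 0.5 * rho * V^2 * S * Cf
Step 1 — V^2 = 11.24^2 = 126.3376
Step 2 — 0.5 * rho * V^2 = 0.5 * 1025 * 126.3376 = 64748.02
Step 3 — Rf = 64748.02 * 2361 * 0.00199 ≈ 304210 N (5 s.f.)

304210 N


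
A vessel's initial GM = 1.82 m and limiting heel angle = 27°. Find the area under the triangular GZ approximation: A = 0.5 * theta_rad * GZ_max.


Formula: GZ_max = GM * sin(theta); Area = 0.5 * theta_rad * GZ_max
Step 1 — GZ_max = 1.82 * sin(27°) = 1.82 * 0.45399 = 0.826262 m
Step 2 — theta_rad = 27 * pi/180 = 0.471239 rad
Step 3 — Area = 0.5 * 0.471239 * 0.826262 ≈ 0.19468 m·rad (5 s.f.)

0.19468 m·rad


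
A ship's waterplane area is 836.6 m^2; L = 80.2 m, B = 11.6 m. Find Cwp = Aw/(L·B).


Formula: Cwp = Aw / (L * B)
Step 1 — L * B = 80.2 * 11.6 = 930.32 m^2
Step 2 — Cwp = 836.6 / 930.32 ≈ 0.89926 (5 s.f.)

0.89926


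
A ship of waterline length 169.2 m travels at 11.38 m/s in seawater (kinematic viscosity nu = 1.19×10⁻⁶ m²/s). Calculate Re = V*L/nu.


Formula: Re = V * L / nu
Step 1 — V * L = 11.38 * 169.2 = 1925.496 m^2/s
Step 2 — Re = 1925.496 / 1.19e-6 = 1.62e+09

1.62e+09


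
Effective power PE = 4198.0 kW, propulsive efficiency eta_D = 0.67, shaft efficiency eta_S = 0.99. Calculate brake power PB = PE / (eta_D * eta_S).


Formula: PB = PE / (eta_D * eta_S)
Step 1 — combined efficiency = eta_D * eta_S = 0.67 * 0.99 = 0.6633
Step 2 — PB = 4198.0 / 0.6633 ≈ 6329.0 kW (5 s.f.)

6329.0 kW


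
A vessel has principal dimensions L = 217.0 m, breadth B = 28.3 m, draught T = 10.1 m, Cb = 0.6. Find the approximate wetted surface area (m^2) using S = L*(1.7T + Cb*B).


Formula: S = 1.7*L*T + V/T with V = Cb*L*B*T, i.e. S = L * (1.7*T + Cb*B)
Step 1 — 1.7*T = 1.7 * 10.1 = 17.17 m
Step 2 — Cb*B = 0.6 * 28.3 = 16.98 m
Step 3 — 1.7*T + Cb*B = 17.17 + 16.98 = 34.15 m
Step 4 — S = 217.0 * 34.15 ≈ 7410.5 m^2 (5 s.f.)

7410.5 m^2


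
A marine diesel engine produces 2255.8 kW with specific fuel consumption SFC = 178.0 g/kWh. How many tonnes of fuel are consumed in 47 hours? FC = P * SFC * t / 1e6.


Formula: FC (tonnes) = P * SFC * t / 1,000,000
Step 1 — P * SFC * t = 2255.8 * 178.0 * 47 = 18872022.8 g
Step 2 — FC (tonnes) = 18872022.8 / 1,000,000 ≈ 18.872 tonnes (5 s.f.)

18.872 tonnes


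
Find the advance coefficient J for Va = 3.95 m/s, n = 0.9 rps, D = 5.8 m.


Formula: J = Va / (n * D)
Step 1 — n * D = 0.9 * 5.8 = 5.22
Step 2 — J = 3.95 / 5.22 ≈ 0.75670 (5 s.f.)

0.75670


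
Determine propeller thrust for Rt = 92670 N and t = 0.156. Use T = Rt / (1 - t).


Formula: T = Rt / (1 - t)
Step 1 — (1 - t) = 1 - 0.156 = 0.844
Step 2 — T = 92670 / 0.844 ≈ 109800 N (5 s.f.)

109800 N


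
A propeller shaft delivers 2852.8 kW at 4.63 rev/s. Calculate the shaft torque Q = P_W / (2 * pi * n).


Formula: Q = P_W / (2 * pi * n)
Step 1 — P_W = 2852.8 kW * 1000 = 2852800.0 W
Step 2 — 2 * pi * n = 2 * pi * 4.63 = 29.091148
Step 3 — Q = 2852800.0 / 29.091148 ≈ 98064 N·m (5 s.f.)

98064 N·m


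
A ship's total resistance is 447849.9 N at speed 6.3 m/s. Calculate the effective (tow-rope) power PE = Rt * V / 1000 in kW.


Formula: PE = Rt * V / 1000 (kW)
Step 1 — PE (W) = 447849.9 * 6.3 = 2821454.37 W
Step 2 — PE (kW) = 2821454.37 / 1000 ≈ 2821.5 kW (5 s.f.)

2821.5 kW


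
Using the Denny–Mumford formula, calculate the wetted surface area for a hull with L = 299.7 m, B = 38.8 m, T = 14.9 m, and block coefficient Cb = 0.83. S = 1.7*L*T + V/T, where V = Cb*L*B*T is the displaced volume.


Formula: S = 1.7*L*T + V/T with V = Cb*L*B*T, i.e. S = L * (1.7*T + Cb*B)
Step 1 — 1.7*T = 1.7 * 14.9 = 25.33 m
Step 2 — Cb*B = 0.83 * 38.8 = 32.204 m
Step 3 — 1.7*T + Cb*B = 25.33 + 32.204 = 57.534 m
Step 4 — S = 299.7 * 57.534 ≈ 17243 m^2 (5 s.f.)

17243 m^2


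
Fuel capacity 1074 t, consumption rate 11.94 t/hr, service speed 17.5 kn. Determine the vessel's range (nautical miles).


Formula: endurance = fuel / rate; range = endurance * speed
Step 1 — endurance = 1074 / 11.94 = 89.9497 hours
Step 2 — range = 89.9497 * 17.5 ≈ 1574.1 nautical miles (5 s.f.)

1574.1 NM


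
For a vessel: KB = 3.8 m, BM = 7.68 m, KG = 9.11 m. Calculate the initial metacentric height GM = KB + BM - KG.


Formula: GM = KB + BM - KG
Step 1 — KM = KB + BM = 3.8 + 7.68 = 11.48 m
Step 2 — GM = KM - KG = 11.48 - 9.11 = 2.37 m

2.37 m


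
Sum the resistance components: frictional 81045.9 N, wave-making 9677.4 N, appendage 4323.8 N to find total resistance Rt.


Formula: Rt = Rf + Rw + Ra
Substituting: Rt = 81045.9 + 9677.4 + 4323.8
Result: Rt = 95047.1 N

95047.1 N


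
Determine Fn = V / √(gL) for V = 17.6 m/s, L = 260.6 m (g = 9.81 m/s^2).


Formula: Fn = V / sqrt(g * L)
Step 1 — g * L = 9.81 * 260.6 = 2556.486
Step 2 — sqrt(g * L) = sqrt(2556.486) = 50.561705
Step 3 — Fn = 17.6 / 50.561705 ≈ 0.34809 (5 s.f.)

0.34809


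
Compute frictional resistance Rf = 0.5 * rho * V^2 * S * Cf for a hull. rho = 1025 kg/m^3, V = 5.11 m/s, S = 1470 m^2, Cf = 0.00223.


Formula: Rf = 0.5 * rho * V^2 * S * Cf
Step 1 — V^2 = 5.11^2 = 26.1121
Step 2 — 0.5 * rho * V^2 = 0.5 * 1025 * 26.1121 = 13382.45125
Step 3 — Rf = 13382.45125 * 1470 * 0.00223 ≈ 43869 N (5 s.f.)

43869 N


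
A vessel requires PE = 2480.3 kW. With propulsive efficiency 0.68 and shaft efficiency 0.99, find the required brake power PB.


Formula: PB = PE / (eta_D * eta_S)
Step 1 — combined efficiency = eta_D * eta_S = 0.68 * 0.99 = 0.6732
Step 2 — PB = 2480.3 / 0.6732 ≈ 3684.3 kW (5 s.f.)

3684.3 kW


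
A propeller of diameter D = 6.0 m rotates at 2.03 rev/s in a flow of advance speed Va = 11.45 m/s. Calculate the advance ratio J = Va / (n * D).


Formula: J = Va / (n * D)
Step 1 — n * D = 2.03 * 6.0 = 12.18
Step 2 — J = 11.45 / 12.18 ≈ 0.94007 (5 s.f.)

0.94007


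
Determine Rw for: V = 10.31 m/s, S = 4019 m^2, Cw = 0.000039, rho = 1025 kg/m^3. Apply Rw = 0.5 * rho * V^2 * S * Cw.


Formula: Rw = 0.5 * rho * V^2 * S * Cw
Step 1 — V^2 = 10.31^2 = 106.2961
Step 2 — 0.5 * rho * V^2 = 0.5 * 1025 * 106.2961 = 54476.75125
Step 3 — Rw = 54476.75125 * 4019 * 0.000039 ≈ 8538.7 N (5 s.f.)

8538.7 N


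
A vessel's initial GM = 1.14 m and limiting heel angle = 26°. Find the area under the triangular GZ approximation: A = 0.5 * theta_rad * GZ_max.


Formula: GZ_max = GM * sin(theta); Area = 0.5 * theta_rad * GZ_max
Step 1 — GZ_max = 1.14 * sin(26°) = 1.14 * 0.438371 = 0.499743 m
Step 2 — theta_rad = 26 * pi/180 = 0.453786 rad
Step 3 — Area = 0.5 * 0.453786 * 0.499743 ≈ 0.11339 m·rad (5 s.f.)

0.11339 m·rad


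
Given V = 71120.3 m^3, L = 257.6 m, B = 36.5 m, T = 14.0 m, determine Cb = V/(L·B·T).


Formula: Cb = V / (L * B * T)
Step 1 — L * B * T = 257.6 * 36.5 * 14.0 = 131633.6 m^3
Step 2 — Cb = 71120.3 / 131633.6 ≈ 0.54029 (5 s.f.)

0.54029


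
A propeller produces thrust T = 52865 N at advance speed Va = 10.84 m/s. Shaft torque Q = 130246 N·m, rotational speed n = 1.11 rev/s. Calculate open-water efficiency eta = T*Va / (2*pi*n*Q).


Formula: eta = T * Va / (2 * pi * n * Q)
Step 1 — numerator = T * Va = 52865 * 10.84 = 573056.6
Step 2 — 2 * pi * n = 2 * pi * 1.11 = 6.974336
Step 3 — denominator = 6.974336 * 130246 = 908379.37
Step 4 — eta = 573056.6 / 908379.37 ≈ 0.63086 (5 s.f.)

0.63086


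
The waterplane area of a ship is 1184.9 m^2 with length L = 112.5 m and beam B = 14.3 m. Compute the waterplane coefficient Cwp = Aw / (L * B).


Formula: Cwp = Aw / (L * B)
Step 1 — L * B = 112.5 * 14.3 = 1608.75 m^2
Step 2 — Cwp = 1184.9 / 1608.75 ≈ 0.73653 (5 s.f.)

0.73653


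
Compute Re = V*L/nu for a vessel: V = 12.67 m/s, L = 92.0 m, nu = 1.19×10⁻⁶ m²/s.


Formula: Re = V * L / nu
Step 1 — V * L = 12.67 * 92.0 = 1165.64 m^2/s
Step 2 — Re = 1165.64 / 1.19e-6 = 9.80e+08

9.80e+08


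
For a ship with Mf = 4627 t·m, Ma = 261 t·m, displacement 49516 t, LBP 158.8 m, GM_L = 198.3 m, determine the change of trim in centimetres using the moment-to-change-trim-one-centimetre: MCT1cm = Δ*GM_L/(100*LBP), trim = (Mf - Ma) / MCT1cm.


Formula: net trimming moment = Mf - Ma; MCT1cm = Δ*GM_L/(100*LBP); trim = net moment / MCT1cm
Step 1 — net trimming moment = 4627 - 261 = 4366 t·m
Step 2 — MCT1cm = 49516 * 198.3 / (100 * 158.8) = 618.3264 t·m/cm
Step 3 — trim = 4366 / 618.3264 ≈ 7.0610 cm (5 s.f.)

7.0610 cm


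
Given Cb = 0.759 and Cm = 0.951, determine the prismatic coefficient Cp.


Formula: Cp = Cb / Cm
Substituting: Cp = 0.759 / 0.951
Result: Cp ≈ 0.79811 (5 s.f.)

0.79811


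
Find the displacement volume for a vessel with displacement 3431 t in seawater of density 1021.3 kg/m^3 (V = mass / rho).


Formula: V = mass / rho
Step 1 — convert tonnes to kg: 3431 t * 1000 = 3431000 kg
Step 2 — V = 3431000 / 1021.3 ≈ 3359.4 m^3 (5 s.f.)

3359.4 m^3


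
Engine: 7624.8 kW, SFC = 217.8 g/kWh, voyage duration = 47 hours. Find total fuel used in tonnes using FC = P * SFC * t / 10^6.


Formula: FC (tonnes) = P * SFC * t / 1,000,000
Step 1 — P * SFC * t = 7624.8 * 217.8 * 47 = 78052027.68 g
Step 2 — FC (tonnes) = 78052027.68 / 1,000,000 ≈ 78.052 tonnes (5 s.f.)

78.052 tonnes


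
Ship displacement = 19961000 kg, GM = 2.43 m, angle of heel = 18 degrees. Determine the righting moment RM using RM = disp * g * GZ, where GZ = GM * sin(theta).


Formula: GZ = GM * sin(theta); RM = disp * g * GZ
Step 1 — GZ = 2.43 * sin(18°) = 2.43 * 0.309017 = 0.750911 m
Step 2 — RM = 19961000 * 9.81 * 0.750911 ≈ 147040000 N·m (5 s.f.)

147040000 N·m


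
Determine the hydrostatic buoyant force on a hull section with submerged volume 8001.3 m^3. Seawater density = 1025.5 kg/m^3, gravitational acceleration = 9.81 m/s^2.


Formula: Fb = rho * g * V
Substituting: Fb = 1025.5 * 9.81 * 8001.3
Intermediate: 1025.5 * 9.81 = 10060.155
Result: Fb = 10060.155 * 8001.3 ≈ 80494000 N (5 s.f.)

80494000 N


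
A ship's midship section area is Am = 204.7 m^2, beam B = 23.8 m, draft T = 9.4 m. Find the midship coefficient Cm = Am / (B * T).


Formula: Cm = Am / (B * T)
Step 1 — B * T = 23.8 * 9.4 = 223.72 m^2
Step 2 — Cm = 204.7 / 223.72 ≈ 0.91498 (5 s.f.)

0.91498


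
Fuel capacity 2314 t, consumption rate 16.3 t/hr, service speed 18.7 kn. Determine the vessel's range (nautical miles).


Formula: endurance = fuel / rate; range = endurance * speed
Step 1 — endurance = 2314 / 16.3 = 141.9632 hours
Step 2 — range = 141.9632 * 18.7 ≈ 2654.7 nautical miles (5 s.f.)

2654.7 NM


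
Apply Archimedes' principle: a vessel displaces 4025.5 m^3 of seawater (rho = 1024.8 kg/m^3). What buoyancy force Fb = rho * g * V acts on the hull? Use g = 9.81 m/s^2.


Formula: Fb = rho * g * V
Substituting: Fb = 1024.8 * 9.81 * 4025.5
Intermediate: 1024.8 * 9.81 = 10053.288
Result: Fb = 10053.288 * 4025.5 ≈ 40470000 N (5 s.f.)

40470000 N


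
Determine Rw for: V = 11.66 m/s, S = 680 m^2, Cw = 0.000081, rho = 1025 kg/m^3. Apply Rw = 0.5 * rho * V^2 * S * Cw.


Formula: Rw = 0.5 * rho * V^2 * S * Cw
Step 1 — V^2 = 11.66^2 = 135.9556
Step 2 — 0.5 * rho * V^2 = 0.5 * 1025 * 135.9556 = 69677.245
Step 3 — Rw = 69677.245 * 680 * 0.000081 ≈ 3837.8 N (5 s.f.)

3837.8 N


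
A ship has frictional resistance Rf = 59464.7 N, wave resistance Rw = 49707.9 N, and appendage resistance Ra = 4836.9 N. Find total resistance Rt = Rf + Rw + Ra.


Formula: Rt = Rf + Rw + Ra
Substituting: Rt = 59464.7 + 49707.9 + 4836.9
Result: Rt = 114009.5 N

114009.5 N


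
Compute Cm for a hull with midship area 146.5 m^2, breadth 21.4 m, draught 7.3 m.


Formula: Cm = Am / (B * T)
Step 1 — B * T = 21.4 * 7.3 = 156.22 m^2
Step 2 — Cm = 146.5 / 156.22 ≈ 0.93778 (5 s.f.)

0.93778


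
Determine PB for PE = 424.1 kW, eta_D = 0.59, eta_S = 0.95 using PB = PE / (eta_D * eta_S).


Formula: PB = PE / (eta_D * eta_S)
Step 1 — combined efficiency = eta_D * eta_S = 0.59 * 0.95 = 0.5605
Step 2 — PB = 424.1 / 0.5605 ≈ 756.65 kW (5 s.f.)

756.65 kW


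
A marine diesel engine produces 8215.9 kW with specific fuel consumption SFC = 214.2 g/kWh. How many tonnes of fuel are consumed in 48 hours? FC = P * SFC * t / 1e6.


Formula: FC (tonnes) = P * SFC * t / 1,000,000
Step 1 — P * SFC * t = 8215.9 * 214.2 * 48 = 84472597.44 g
Step 2 — FC (tonnes) = 84472597.44 / 1,000,000 ≈ 84.473 tonnes (5 s.f.)

84.473 tonnes


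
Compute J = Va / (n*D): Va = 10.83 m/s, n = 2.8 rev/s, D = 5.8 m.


Formula: J = Va / (n * D)
Step 1 — n * D = 2.8 * 5.8 = 16.24
Step 2 — J = 10.83 / 16.24 ≈ 0.66687 (5 s.f.)

0.66687


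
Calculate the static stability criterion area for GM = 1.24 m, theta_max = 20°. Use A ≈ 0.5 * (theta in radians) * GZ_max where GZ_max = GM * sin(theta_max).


Formula: GZ_max = GM * sin(theta); Area = 0.5 * theta_rad * GZ_max
Step 1 — GZ_max = 1.24 * sin(20°) = 1.24 * 0.34202 = 0.424105 m
Step 2 — theta_rad = 20 * pi/180 = 0.349066 rad
Step 3 — Area = 0.5 * 0.349066 * 0.424105 ≈ 0.074020 m·rad (5 s.f.)

0.074020 m·rad


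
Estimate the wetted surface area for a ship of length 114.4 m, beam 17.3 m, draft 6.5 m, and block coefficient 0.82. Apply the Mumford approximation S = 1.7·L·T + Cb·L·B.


Formula: S = 1.7*L*T + V/T with V = Cb*L*B*T, i.e. S = L * (1.7*T + Cb*B)
Step 1 — 1.7*T = 1.7 * 6.5 = 11.05 m
Step 2 — Cb*B = 0.82 * 17.3 = 14.186 m
Step 3 — 1.7*T + Cb*B = 11.05 + 14.186 = 25.236 m
Step 4 — S = 114.4 * 25.236 ≈ 2887.0 m^2 (5 s.f.)

2887.0 m^2


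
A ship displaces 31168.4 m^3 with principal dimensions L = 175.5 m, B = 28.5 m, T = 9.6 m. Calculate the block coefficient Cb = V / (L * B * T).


Formula: Cb = V / (L * B * T)
Step 1 — L * B * T = 175.5 * 28.5 * 9.6 = 48016.8 m^3
Step 2 — Cb = 31168.4 / 48016.8 ≈ 0.64911 (5 s.f.)

0.64911


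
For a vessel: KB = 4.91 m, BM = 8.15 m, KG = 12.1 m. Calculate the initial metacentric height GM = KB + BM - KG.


Formula: GM = KB + BM - KG
Step 1 — KM = KB + BM = 4.91 + 8.15 = 13.06 m
Step 2 — GM = KM - KG = 13.06 - 12.1 = 0.96 m

0.96 m


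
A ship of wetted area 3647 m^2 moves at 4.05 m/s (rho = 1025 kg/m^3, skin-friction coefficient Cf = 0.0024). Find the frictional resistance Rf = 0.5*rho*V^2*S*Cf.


Formula: Rf = 0.5 * rho * V^2 * S * Cf
Step 1 — V^2 = 4.05^2 = 16.4025
Step 2 — 0.5 * rho * V^2 = 0.5 * 1025 * 16.4025 = 8406.28125
Step 3 — Rf = 8406.28125 * 3647 * 0.0024 ≈ 73578 N (5 s.f.)

73578 N


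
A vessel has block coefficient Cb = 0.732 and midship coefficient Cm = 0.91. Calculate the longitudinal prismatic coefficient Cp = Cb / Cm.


Formula: Cp = Cb / Cm
Substituting: Cp = 0.732 / 0.91
Result: Cp ≈ 0.80440 (5 s.f.)

0.80440


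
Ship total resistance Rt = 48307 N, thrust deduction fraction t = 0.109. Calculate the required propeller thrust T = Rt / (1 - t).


Formula: T = Rt / (1 - t)
Step 1 — (1 - t) = 1 - 0.109 = 0.891
Step 2 — T = 48307 / 0.891 ≈ 54217 N (5 s.f.)

54217 N


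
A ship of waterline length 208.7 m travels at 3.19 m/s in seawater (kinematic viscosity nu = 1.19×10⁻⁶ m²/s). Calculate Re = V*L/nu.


Formula: Re = V * L / nu
Step 1 — V * L = 3.19 * 208.7 = 665.753 m^2/s
Step 2 — Re = 665.753 / 1.19e-6 = 5.59e+08

5.59e+08


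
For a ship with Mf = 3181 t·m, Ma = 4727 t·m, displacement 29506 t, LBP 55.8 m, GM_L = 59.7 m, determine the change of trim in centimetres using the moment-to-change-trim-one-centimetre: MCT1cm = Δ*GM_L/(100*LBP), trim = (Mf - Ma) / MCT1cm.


Formula: net trimming moment = Mf - Ma; MCT1cm = Δ*GM_L/(100*LBP); trim = net moment / MCT1cm
Step 1 — net trimming moment = 3181 - 4727 = -1546 t·m
Step 2 — MCT1cm = 29506 * 59.7 / (100 * 55.8) = 315.6825 t·m/cm
Step 3 — trim = -1546 / 315.6825 ≈ -4.8973 cm (5 s.f.)

-4.8973 cm


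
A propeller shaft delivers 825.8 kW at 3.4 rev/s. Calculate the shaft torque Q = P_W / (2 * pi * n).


Formula: Q = P_W / (2 * pi * n)
Step 1 — P_W = 825.8 kW * 1000 = 825800.0 W
Step 2 — 2 * pi * n = 2 * pi * 3.4 = 21.36283
Step 3 — Q = 825800.0 / 21.36283 ≈ 38656 N·m (5 s.f.)

38656 N·m


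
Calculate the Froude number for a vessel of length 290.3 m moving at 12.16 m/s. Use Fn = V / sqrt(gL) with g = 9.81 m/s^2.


Formula: Fn = V / sqrt(g * L)
Step 1 — g * L = 9.81 * 290.3 = 2847.843
Step 2 — sqrt(g * L) = sqrt(2847.843) = 53.365185
Step 3 — Fn = 12.16 / 53.365185 ≈ 0.22786 (5 s.f.)

0.22786


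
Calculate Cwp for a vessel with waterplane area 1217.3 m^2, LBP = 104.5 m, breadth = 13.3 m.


Formula: Cwp = Aw / (L * B)
Step 1 — L * B = 104.5 * 13.3 = 1389.85 m^2
Step 2 — Cwp = 1217.3 / 1389.85 ≈ 0.87585 (5 s.f.)

0.87585


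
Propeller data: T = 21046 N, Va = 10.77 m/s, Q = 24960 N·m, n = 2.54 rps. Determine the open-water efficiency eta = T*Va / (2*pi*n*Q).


Formula: eta = T * Va / (2 * pi * n * Q)
Step 1 — numerator = T * Va = 21046 * 10.77 = 226665.42
Step 2 — 2 * pi * n = 2 * pi * 2.54 = 15.959291
Step 3 — denominator = 15.959291 * 24960 = 398343.9
Step 4 — eta = 226665.42 / 398343.9 ≈ 0.56902 (5 s.f.)

0.56902


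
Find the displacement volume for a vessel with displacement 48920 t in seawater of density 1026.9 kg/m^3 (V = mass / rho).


Formula: V = mass / rho
Step 1 — convert tonnes to kg: 48920 t * 1000 = 48920000 kg
Step 2 — V = 48920000 / 1026.9 ≈ 47639 m^3 (5 s.f.)

47639 m^3


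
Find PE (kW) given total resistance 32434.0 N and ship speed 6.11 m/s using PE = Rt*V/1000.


Formula: PE = Rt * V / 1000 (kW)
Step 1 — PE (W) = 32434.0 * 6.11 = 198171.74 W
Step 2 — PE (kW) = 198171.74 / 1000 ≈ 198.17 kW (5 s.f.)

198.17 kW


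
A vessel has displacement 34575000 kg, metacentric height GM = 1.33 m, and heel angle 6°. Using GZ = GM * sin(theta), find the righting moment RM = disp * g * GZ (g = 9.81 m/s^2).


Formula: GZ = GM * sin(theta); RM = disp * g * GZ
Step 1 — GZ = 1.33 * sin(6°) = 1.33 * 0.104528 = 0.139022 m
Step 2 — RM = 34575000 * 9.81 * 0.139022 ≈ 47154000 N·m (5 s.f.)

47154000 N·m


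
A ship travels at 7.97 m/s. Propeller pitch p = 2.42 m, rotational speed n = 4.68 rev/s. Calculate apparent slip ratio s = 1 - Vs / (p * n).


Formula: s = 1 - Vs / (p * n)
Step 1 — p * n = 2.42 * 4.68 = 11.3256
Step 2 — Vs / (p*n) = 7.97 / 11.3256 = 0.703715 (6 d.p.)
Step 3 — s = 1 - 0.703715 = 0.296285

0.296285


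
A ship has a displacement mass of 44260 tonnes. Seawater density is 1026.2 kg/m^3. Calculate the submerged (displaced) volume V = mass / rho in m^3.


Formula: V = mass / rho
Step 1 — convert tonnes to kg: 44260 t * 1000 = 44260000 kg
Step 2 — V = 44260000 / 1026.2 ≈ 43130 m^3 (5 s.f.)

43130 m^3


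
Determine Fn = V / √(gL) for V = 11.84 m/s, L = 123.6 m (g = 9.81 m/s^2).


Formula: Fn = V / sqrt(g * L)
Step 1 — g * L = 9.81 * 123.6 = 1212.516
Step 2 — sqrt(g * L) = sqrt(1212.516) = 34.8212
Step 3 — Fn = 11.84 / 34.8212 ≈ 0.34002 (5 s.f.)

0.34002


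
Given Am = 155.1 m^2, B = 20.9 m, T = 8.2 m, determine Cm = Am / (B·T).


Formula: Cm = Am / (B * T)
Step 1 — B * T = 20.9 * 8.2 = 171.38 m^2
Step 2 — Cm = 155.1 / 171.38 ≈ 0.90501 (5 s.f.)

0.90501


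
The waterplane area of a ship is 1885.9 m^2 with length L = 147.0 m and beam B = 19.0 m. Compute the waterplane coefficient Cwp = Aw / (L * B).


Formula: Cwp = Aw / (L * B)
Step 1 — L * B = 147.0 * 19.0 = 2793.0 m^2
Step 2 — Cwp = 1885.9 / 2793.0 ≈ 0.67522 (5 s.f.)

0.67522


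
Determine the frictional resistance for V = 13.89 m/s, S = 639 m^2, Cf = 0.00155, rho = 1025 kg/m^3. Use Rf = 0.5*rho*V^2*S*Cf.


Formula: Rf = 0.5 * rho * V^2 * S * Cf
Step 1 — V^2 = 13.89^2 = 192.9321
Step 2 — 0.5 * rho * V^2 = 0.5 * 1025 * 192.9321 = 98877.70125
Step 3 — Rf = 98877.70125 * 639 * 0.00155 ≈ 97933 N (5 s.f.)

97933 N


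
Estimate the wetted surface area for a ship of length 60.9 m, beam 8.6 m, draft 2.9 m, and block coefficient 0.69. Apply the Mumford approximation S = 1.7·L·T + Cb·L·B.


Formula: S = 1.7*L*T + V/T with V = Cb*L*B*T, i.e. S = L * (1.7*T + Cb*B)
Step 1 — 1.7*T = 1.7 * 2.9 = 4.93 m
Step 2 — Cb*B = 0.69 * 8.6 = 5.934 m
Step 3 — 1.7*T + Cb*B = 4.93 + 5.934 = 10.864 m
Step 4 — S = 60.9 * 10.864 ≈ 661.62 m^2 (5 s.f.)

661.62 m^2


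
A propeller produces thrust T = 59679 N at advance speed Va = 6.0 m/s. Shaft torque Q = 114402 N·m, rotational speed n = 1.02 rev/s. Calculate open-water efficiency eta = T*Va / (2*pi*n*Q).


Formula: eta = T * Va / (2 * pi * n * Q)
Step 1 — numerator = T * Va = 59679 * 6.0 = 358074.0
Step 2 — 2 * pi * n = 2 * pi * 1.02 = 6.408849
Step 3 — denominator = 6.408849 * 114402 = 733185.14
Step 4 — eta = 358074.0 / 733185.14 ≈ 0.48838 (5 s.f.)

0.48838


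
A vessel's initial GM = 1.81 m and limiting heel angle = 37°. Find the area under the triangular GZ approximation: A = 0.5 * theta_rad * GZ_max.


Formula: GZ_max = GM * sin(theta); Area = 0.5 * theta_rad * GZ_max
Step 1 — GZ_max = 1.81 * sin(37°) = 1.81 * 0.601815 = 1.089285 m
Step 2 — theta_rad = 37 * pi/180 = 0.645772 rad
Step 3 — Area = 0.5 * 0.645772 * 1.089285 ≈ 0.35171 m·rad (5 s.f.)

0.35171 m·rad


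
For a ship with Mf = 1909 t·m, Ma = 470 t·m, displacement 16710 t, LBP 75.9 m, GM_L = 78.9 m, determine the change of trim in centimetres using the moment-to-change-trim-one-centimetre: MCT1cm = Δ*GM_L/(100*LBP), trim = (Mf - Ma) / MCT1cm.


Formula: net trimming moment = Mf - Ma; MCT1cm = Δ*GM_L/(100*LBP); trim = net moment / MCT1cm
Step 1 — net trimming moment = 1909 - 470 = 1439 t·m
Step 2 — MCT1cm = 16710 * 78.9 / (100 * 75.9) = 173.7047 t·m/cm
Step 3 — trim = 1439 / 173.7047 ≈ 8.2842 cm (5 s.f.)

8.2842 cm


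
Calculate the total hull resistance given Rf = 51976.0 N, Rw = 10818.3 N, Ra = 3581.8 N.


Formula: Rt = Rf + Rw + Ra
Substituting: Rt = 51976.0 + 10818.3 + 3581.8
Result: Rt = 66376.1 N

66376.1 N


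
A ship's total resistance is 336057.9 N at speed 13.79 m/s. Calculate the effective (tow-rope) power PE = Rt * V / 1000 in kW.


Formula: PE = Rt * V / 1000 (kW)
Step 1 — PE (W) = 336057.9 * 13.79 = 4634238.441 W
Step 2 — PE (kW) = 4634238.441 / 1000 ≈ 4634.2 kW (5 s.f.)

4634.2 kW


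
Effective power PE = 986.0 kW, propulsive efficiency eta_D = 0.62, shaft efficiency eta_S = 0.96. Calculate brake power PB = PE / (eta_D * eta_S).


Formula: PB = PE / (eta_D * eta_S)
Step 1 — combined efficiency = eta_D * eta_S = 0.62 * 0.96 = 0.5952
Step 2 — PB = 986.0 / 0.5952 ≈ 1656.6 kW (5 s.f.)

1656.6 kW


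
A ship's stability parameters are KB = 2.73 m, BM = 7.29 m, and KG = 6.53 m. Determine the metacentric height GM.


Formula: GM = KB + BM - KG
Step 1 — KM = KB + BM = 2.73 + 7.29 = 10.02 m
Step 2 — GM = KM - KG = 10.02 - 6.53 = 3.49 m

3.49 m


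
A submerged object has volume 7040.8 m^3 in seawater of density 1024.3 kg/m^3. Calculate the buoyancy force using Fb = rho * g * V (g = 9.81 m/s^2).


Formula: Fb = rho * g * V
Substituting: Fb = 1024.3 * 9.81 * 7040.8
Intermediate: 1024.3 * 9.81 = 10048.383
Result: Fb = 10048.383 * 7040.8 ≈ 70749000 N (5 s.f.)

70749000 N
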